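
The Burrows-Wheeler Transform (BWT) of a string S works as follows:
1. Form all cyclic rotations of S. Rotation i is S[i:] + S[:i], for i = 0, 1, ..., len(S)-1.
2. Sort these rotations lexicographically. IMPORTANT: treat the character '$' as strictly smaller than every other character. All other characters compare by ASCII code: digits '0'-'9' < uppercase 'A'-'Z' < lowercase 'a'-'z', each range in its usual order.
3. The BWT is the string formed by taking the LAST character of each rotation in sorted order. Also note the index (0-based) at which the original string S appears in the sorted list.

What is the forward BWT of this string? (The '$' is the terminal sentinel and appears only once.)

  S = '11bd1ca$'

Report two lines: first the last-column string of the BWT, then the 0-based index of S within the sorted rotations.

All 8 rotations (rotation i = S[i:]+S[:i]):
  rot[0] = 11bd1ca$
  rot[1] = 1bd1ca$1
  rot[2] = bd1ca$11
  rot[3] = d1ca$11b
  rot[4] = 1ca$11bd
  rot[5] = ca$11bd1
  rot[6] = a$11bd1c
  rot[7] = $11bd1ca
Sorted (with $ < everything):
  sorted[0] = $11bd1ca  (last char: 'a')
  sorted[1] = 11bd1ca$  (last char: '$')
  sorted[2] = 1bd1ca$1  (last char: '1')
  sorted[3] = 1ca$11bd  (last char: 'd')
  sorted[4] = a$11bd1c  (last char: 'c')
  sorted[5] = bd1ca$11  (last char: '1')
  sorted[6] = ca$11bd1  (last char: '1')
  sorted[7] = d1ca$11b  (last char: 'b')
Last column: a$1dc11b
Original string S is at sorted index 1

Answer: a$1dc11b
1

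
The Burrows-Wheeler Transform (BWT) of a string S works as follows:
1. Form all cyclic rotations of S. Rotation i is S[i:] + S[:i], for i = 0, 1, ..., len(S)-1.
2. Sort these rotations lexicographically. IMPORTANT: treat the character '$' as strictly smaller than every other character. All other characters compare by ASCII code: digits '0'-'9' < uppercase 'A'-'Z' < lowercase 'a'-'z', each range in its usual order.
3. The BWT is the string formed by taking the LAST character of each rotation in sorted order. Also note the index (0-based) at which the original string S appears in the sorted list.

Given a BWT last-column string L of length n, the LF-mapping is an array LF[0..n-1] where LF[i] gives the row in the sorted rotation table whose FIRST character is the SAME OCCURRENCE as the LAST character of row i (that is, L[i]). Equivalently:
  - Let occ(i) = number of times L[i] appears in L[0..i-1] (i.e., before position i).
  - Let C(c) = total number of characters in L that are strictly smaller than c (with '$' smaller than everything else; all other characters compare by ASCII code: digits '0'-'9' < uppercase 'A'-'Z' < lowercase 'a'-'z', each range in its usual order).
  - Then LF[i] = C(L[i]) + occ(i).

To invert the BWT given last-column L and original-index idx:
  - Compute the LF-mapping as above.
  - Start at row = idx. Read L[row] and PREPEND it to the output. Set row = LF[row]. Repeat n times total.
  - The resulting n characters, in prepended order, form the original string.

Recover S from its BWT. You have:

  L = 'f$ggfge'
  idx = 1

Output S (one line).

LF mapping: 2 0 4 5 3 6 1
Walk LF starting at row 1, prepending L[row]:
  step 1: row=1, L[1]='$', prepend. Next row=LF[1]=0
  step 2: row=0, L[0]='f', prepend. Next row=LF[0]=2
  step 3: row=2, L[2]='g', prepend. Next row=LF[2]=4
  step 4: row=4, L[4]='f', prepend. Next row=LF[4]=3
  step 5: row=3, L[3]='g', prepend. Next row=LF[3]=5
  step 6: row=5, L[5]='g', prepend. Next row=LF[5]=6
  step 7: row=6, L[6]='e', prepend. Next row=LF[6]=1
Reversed output: eggfgf$

Answer: eggfgf$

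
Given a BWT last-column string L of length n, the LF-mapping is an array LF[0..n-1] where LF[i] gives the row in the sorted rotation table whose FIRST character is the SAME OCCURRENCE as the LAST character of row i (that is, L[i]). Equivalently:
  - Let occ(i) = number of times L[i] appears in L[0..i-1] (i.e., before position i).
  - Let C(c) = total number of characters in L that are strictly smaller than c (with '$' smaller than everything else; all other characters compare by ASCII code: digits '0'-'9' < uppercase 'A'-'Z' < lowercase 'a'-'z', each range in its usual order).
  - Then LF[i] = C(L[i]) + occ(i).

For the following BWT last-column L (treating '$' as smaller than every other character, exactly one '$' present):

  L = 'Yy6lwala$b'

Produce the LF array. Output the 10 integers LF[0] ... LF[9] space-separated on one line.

Char counts: '$':1, '6':1, 'Y':1, 'a':2, 'b':1, 'l':2, 'w':1, 'y':1
C (first-col start): C('$')=0, C('6')=1, C('Y')=2, C('a')=3, C('b')=5, C('l')=6, C('w')=8, C('y')=9
L[0]='Y': occ=0, LF[0]=C('Y')+0=2+0=2
L[1]='y': occ=0, LF[1]=C('y')+0=9+0=9
L[2]='6': occ=0, LF[2]=C('6')+0=1+0=1
L[3]='l': occ=0, LF[3]=C('l')+0=6+0=6
L[4]='w': occ=0, LF[4]=C('w')+0=8+0=8
L[5]='a': occ=0, LF[5]=C('a')+0=3+0=3
L[6]='l': occ=1, LF[6]=C('l')+1=6+1=7
L[7]='a': occ=1, LF[7]=C('a')+1=3+1=4
L[8]='$': occ=0, LF[8]=C('$')+0=0+0=0
L[9]='b': occ=0, LF[9]=C('b')+0=5+0=5

Answer: 2 9 1 6 8 3 7 4 0 5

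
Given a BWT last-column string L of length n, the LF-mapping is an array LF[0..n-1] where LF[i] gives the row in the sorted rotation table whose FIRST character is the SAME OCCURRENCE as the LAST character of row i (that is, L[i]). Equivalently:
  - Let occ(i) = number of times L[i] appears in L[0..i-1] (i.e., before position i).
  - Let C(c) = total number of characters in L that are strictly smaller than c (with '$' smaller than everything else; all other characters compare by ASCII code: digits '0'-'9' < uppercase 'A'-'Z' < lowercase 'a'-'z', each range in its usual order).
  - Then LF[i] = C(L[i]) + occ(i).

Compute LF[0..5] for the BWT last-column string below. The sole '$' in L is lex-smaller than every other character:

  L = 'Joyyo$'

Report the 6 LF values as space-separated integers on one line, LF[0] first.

Char counts: '$':1, 'J':1, 'o':2, 'y':2
C (first-col start): C('$')=0, C('J')=1, C('o')=2, C('y')=4
L[0]='J': occ=0, LF[0]=C('J')+0=1+0=1
L[1]='o': occ=0, LF[1]=C('o')+0=2+0=2
L[2]='y': occ=0, LF[2]=C('y')+0=4+0=4
L[3]='y': occ=1, LF[3]=C('y')+1=4+1=5
L[4]='o': occ=1, LF[4]=C('o')+1=2+1=3
L[5]='$': occ=0, LF[5]=C('$')+0=0+0=0

Answer: 1 2 4 5 3 0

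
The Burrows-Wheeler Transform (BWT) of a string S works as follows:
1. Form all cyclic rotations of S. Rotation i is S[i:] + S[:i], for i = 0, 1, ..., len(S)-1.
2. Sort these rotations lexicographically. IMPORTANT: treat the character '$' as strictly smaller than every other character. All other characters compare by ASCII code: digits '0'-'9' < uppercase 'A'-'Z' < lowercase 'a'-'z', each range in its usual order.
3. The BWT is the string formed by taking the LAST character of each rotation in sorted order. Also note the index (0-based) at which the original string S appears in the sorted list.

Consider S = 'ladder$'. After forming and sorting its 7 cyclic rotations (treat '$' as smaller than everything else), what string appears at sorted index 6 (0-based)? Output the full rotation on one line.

All 7 rotations (rotation i = S[i:]+S[:i]):
  rot[0] = ladder$
  rot[1] = adder$l
  rot[2] = dder$la
  rot[3] = der$lad
  rot[4] = er$ladd
  rot[5] = r$ladde
  rot[6] = $ladder
Sorted (with $ < everything):
  sorted[0] = $ladder
  sorted[1] = adder$l
  sorted[2] = dder$la
  sorted[3] = der$lad
  sorted[4] = er$ladd
  sorted[5] = ladder$
  sorted[6] = r$ladde
sorted[6] = r$ladde

Answer: r$ladde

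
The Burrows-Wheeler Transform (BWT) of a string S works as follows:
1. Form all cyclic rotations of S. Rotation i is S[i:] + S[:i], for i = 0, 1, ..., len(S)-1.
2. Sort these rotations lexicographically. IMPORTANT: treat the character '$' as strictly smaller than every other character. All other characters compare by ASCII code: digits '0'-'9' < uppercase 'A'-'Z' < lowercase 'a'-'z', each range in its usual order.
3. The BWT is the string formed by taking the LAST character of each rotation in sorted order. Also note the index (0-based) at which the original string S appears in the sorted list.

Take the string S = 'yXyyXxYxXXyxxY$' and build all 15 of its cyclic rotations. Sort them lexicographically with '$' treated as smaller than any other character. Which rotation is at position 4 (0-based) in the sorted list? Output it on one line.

All 15 rotations (rotation i = S[i:]+S[:i]):
  rot[0] = yXyyXxYxXXyxxY$
  rot[1] = XyyXxYxXXyxxY$y
  rot[2] = yyXxYxXXyxxY$yX
  rot[3] = yXxYxXXyxxY$yXy
  rot[4] = XxYxXXyxxY$yXyy
  rot[5] = xYxXXyxxY$yXyyX
  rot[6] = YxXXyxxY$yXyyXx
  rot[7] = xXXyxxY$yXyyXxY
  rot[8] = XXyxxY$yXyyXxYx
  rot[9] = XyxxY$yXyyXxYxX
  rot[10] = yxxY$yXyyXxYxXX
  rot[11] = xxY$yXyyXxYxXXy
  rot[12] = xY$yXyyXxYxXXyx
  rot[13] = Y$yXyyXxYxXXyxx
  rot[14] = $yXyyXxYxXXyxxY
Sorted (with $ < everything):
  sorted[0] = $yXyyXxYxXXyxxY
  sorted[1] = XXyxxY$yXyyXxYx
  sorted[2] = XxYxXXyxxY$yXyy
  sorted[3] = XyxxY$yXyyXxYxX
  sorted[4] = XyyXxYxXXyxxY$y
  sorted[5] = Y$yXyyXxYxXXyxx
  sorted[6] = YxXXyxxY$yXyyXx
  sorted[7] = xXXyxxY$yXyyXxY
  sorted[8] = xY$yXyyXxYxXXyx
  sorted[9] = xYxXXyxxY$yXyyX
  sorted[10] = xxY$yXyyXxYxXXy
  sorted[11] = yXxYxXXyxxY$yXy
  sorted[12] = yXyyXxYxXXyxxY$
  sorted[13] = yxxY$yXyyXxYxXX
  sorted[14] = yyXxYxXXyxxY$yX
sorted[4] = XyyXxYxXXyxxY$y

Answer: XyyXxYxXXyxxY$y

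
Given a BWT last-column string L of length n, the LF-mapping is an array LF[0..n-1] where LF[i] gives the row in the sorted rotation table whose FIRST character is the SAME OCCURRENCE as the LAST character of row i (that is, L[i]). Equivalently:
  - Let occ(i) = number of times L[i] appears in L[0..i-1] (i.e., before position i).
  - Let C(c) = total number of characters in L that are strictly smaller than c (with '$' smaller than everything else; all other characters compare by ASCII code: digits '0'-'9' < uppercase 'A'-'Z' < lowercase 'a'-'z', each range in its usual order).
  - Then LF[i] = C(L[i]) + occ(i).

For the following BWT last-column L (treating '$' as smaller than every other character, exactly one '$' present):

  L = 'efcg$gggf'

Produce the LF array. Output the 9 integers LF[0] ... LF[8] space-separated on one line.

Answer: 2 3 1 5 0 6 7 8 4

Derivation:
Char counts: '$':1, 'c':1, 'e':1, 'f':2, 'g':4
C (first-col start): C('$')=0, C('c')=1, C('e')=2, C('f')=3, C('g')=5
L[0]='e': occ=0, LF[0]=C('e')+0=2+0=2
L[1]='f': occ=0, LF[1]=C('f')+0=3+0=3
L[2]='c': occ=0, LF[2]=C('c')+0=1+0=1
L[3]='g': occ=0, LF[3]=C('g')+0=5+0=5
L[4]='$': occ=0, LF[4]=C('$')+0=0+0=0
L[5]='g': occ=1, LF[5]=C('g')+1=5+1=6
L[6]='g': occ=2, LF[6]=C('g')+2=5+2=7
L[7]='g': occ=3, LF[7]=C('g')+3=5+3=8
L[8]='f': occ=1, LF[8]=C('f')+1=3+1=4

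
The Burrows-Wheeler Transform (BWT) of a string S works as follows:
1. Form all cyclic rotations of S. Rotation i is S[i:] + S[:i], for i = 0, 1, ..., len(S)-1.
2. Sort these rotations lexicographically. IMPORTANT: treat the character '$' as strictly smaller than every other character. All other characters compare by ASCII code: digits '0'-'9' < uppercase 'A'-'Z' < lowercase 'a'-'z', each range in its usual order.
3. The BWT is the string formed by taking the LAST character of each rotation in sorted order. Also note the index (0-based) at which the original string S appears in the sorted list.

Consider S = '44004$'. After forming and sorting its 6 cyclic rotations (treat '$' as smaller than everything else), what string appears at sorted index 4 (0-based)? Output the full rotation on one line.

All 6 rotations (rotation i = S[i:]+S[:i]):
  rot[0] = 44004$
  rot[1] = 4004$4
  rot[2] = 004$44
  rot[3] = 04$440
  rot[4] = 4$4400
  rot[5] = $44004
Sorted (with $ < everything):
  sorted[0] = $44004
  sorted[1] = 004$44
  sorted[2] = 04$440
  sorted[3] = 4$4400
  sorted[4] = 4004$4
  sorted[5] = 44004$
sorted[4] = 4004$4

Answer: 4004$4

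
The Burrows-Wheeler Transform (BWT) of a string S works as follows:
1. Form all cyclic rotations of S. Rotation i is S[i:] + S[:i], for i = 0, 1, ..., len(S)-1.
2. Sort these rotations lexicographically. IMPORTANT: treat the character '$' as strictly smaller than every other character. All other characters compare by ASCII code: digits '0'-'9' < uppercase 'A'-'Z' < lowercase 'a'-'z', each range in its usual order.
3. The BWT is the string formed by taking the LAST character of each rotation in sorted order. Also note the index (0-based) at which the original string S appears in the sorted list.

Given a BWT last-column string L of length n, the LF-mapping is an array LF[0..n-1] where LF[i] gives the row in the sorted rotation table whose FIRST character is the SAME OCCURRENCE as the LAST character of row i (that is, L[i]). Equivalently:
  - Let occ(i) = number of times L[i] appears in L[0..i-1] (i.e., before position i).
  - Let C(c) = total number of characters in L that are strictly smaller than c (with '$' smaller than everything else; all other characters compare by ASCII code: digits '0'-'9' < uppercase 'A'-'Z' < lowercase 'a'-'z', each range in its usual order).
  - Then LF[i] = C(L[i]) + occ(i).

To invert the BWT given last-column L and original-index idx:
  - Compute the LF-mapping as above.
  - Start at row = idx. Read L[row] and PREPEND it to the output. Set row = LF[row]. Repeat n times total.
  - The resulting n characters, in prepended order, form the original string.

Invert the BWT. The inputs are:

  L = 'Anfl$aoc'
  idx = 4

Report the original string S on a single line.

LF mapping: 1 6 4 5 0 2 7 3
Walk LF starting at row 4, prepending L[row]:
  step 1: row=4, L[4]='$', prepend. Next row=LF[4]=0
  step 2: row=0, L[0]='A', prepend. Next row=LF[0]=1
  step 3: row=1, L[1]='n', prepend. Next row=LF[1]=6
  step 4: row=6, L[6]='o', prepend. Next row=LF[6]=7
  step 5: row=7, L[7]='c', prepend. Next row=LF[7]=3
  step 6: row=3, L[3]='l', prepend. Next row=LF[3]=5
  step 7: row=5, L[5]='a', prepend. Next row=LF[5]=2
  step 8: row=2, L[2]='f', prepend. Next row=LF[2]=4
Reversed output: falconA$

Answer: falconA$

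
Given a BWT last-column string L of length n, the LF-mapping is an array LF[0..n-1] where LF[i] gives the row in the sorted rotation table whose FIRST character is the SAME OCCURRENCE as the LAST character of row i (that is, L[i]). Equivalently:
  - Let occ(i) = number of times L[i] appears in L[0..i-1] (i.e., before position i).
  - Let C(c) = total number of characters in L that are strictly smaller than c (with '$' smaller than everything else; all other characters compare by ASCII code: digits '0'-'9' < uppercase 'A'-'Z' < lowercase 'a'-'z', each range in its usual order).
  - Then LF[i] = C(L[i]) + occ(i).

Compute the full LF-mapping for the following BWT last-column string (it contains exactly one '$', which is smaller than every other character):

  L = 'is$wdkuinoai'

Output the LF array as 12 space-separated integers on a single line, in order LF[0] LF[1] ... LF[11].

Char counts: '$':1, 'a':1, 'd':1, 'i':3, 'k':1, 'n':1, 'o':1, 's':1, 'u':1, 'w':1
C (first-col start): C('$')=0, C('a')=1, C('d')=2, C('i')=3, C('k')=6, C('n')=7, C('o')=8, C('s')=9, C('u')=10, C('w')=11
L[0]='i': occ=0, LF[0]=C('i')+0=3+0=3
L[1]='s': occ=0, LF[1]=C('s')+0=9+0=9
L[2]='$': occ=0, LF[2]=C('$')+0=0+0=0
L[3]='w': occ=0, LF[3]=C('w')+0=11+0=11
L[4]='d': occ=0, LF[4]=C('d')+0=2+0=2
L[5]='k': occ=0, LF[5]=C('k')+0=6+0=6
L[6]='u': occ=0, LF[6]=C('u')+0=10+0=10
L[7]='i': occ=1, LF[7]=C('i')+1=3+1=4
L[8]='n': occ=0, LF[8]=C('n')+0=7+0=7
L[9]='o': occ=0, LF[9]=C('o')+0=8+0=8
L[10]='a': occ=0, LF[10]=C('a')+0=1+0=1
L[11]='i': occ=2, LF[11]=C('i')+2=3+2=5

Answer: 3 9 0 11 2 6 10 4 7 8 1 5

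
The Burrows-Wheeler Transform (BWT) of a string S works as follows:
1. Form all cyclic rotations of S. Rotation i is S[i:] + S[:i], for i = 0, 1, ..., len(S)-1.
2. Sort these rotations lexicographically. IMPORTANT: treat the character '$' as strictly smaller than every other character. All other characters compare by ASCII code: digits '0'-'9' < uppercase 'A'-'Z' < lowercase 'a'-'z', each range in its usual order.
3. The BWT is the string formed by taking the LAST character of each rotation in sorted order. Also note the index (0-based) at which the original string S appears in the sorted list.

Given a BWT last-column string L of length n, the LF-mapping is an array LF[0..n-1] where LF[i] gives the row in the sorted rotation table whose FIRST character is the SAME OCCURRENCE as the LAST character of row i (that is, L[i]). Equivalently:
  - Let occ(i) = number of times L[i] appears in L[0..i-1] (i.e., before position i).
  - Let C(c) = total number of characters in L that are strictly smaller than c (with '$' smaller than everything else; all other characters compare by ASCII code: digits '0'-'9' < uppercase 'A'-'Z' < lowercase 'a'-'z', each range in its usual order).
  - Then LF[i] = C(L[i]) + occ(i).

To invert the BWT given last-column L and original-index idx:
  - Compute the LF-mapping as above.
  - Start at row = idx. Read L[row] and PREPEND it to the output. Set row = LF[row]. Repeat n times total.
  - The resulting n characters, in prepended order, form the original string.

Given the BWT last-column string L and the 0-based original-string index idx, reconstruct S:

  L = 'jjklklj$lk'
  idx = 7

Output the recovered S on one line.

Answer: ljkllkkjj$

Derivation:
LF mapping: 1 2 4 7 5 8 3 0 9 6
Walk LF starting at row 7, prepending L[row]:
  step 1: row=7, L[7]='$', prepend. Next row=LF[7]=0
  step 2: row=0, L[0]='j', prepend. Next row=LF[0]=1
  step 3: row=1, L[1]='j', prepend. Next row=LF[1]=2
  step 4: row=2, L[2]='k', prepend. Next row=LF[2]=4
  step 5: row=4, L[4]='k', prepend. Next row=LF[4]=5
  step 6: row=5, L[5]='l', prepend. Next row=LF[5]=8
  step 7: row=8, L[8]='l', prepend. Next row=LF[8]=9
  step 8: row=9, L[9]='k', prepend. Next row=LF[9]=6
  step 9: row=6, L[6]='j', prepend. Next row=LF[6]=3
  step 10: row=3, L[3]='l', prepend. Next row=LF[3]=7
Reversed output: ljkllkkjj$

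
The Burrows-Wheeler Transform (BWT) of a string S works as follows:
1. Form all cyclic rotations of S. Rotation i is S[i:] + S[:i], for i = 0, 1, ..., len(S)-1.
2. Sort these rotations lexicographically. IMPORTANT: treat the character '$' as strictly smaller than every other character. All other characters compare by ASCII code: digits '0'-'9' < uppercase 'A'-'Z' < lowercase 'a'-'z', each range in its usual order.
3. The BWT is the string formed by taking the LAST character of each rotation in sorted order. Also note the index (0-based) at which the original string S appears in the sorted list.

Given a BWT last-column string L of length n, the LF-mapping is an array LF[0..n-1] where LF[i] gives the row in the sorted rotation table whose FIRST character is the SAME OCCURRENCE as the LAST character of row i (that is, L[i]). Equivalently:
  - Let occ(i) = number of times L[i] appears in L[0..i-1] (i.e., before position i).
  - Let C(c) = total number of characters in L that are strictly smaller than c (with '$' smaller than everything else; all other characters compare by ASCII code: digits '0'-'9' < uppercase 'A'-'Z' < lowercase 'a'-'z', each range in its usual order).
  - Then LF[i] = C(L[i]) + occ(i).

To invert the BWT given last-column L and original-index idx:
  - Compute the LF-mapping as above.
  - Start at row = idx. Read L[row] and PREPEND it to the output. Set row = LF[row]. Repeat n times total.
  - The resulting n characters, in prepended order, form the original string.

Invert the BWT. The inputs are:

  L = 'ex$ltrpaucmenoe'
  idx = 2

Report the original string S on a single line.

LF mapping: 3 14 0 6 12 11 10 1 13 2 7 4 8 9 5
Walk LF starting at row 2, prepending L[row]:
  step 1: row=2, L[2]='$', prepend. Next row=LF[2]=0
  step 2: row=0, L[0]='e', prepend. Next row=LF[0]=3
  step 3: row=3, L[3]='l', prepend. Next row=LF[3]=6
  step 4: row=6, L[6]='p', prepend. Next row=LF[6]=10
  step 5: row=10, L[10]='m', prepend. Next row=LF[10]=7
  step 6: row=7, L[7]='a', prepend. Next row=LF[7]=1
  step 7: row=1, L[1]='x', prepend. Next row=LF[1]=14
  step 8: row=14, L[14]='e', prepend. Next row=LF[14]=5
  step 9: row=5, L[5]='r', prepend. Next row=LF[5]=11
  step 10: row=11, L[11]='e', prepend. Next row=LF[11]=4
  step 11: row=4, L[4]='t', prepend. Next row=LF[4]=12
  step 12: row=12, L[12]='n', prepend. Next row=LF[12]=8
  step 13: row=8, L[8]='u', prepend. Next row=LF[8]=13
  step 14: row=13, L[13]='o', prepend. Next row=LF[13]=9
  step 15: row=9, L[9]='c', prepend. Next row=LF[9]=2
Reversed output: counterexample$

Answer: counterexample$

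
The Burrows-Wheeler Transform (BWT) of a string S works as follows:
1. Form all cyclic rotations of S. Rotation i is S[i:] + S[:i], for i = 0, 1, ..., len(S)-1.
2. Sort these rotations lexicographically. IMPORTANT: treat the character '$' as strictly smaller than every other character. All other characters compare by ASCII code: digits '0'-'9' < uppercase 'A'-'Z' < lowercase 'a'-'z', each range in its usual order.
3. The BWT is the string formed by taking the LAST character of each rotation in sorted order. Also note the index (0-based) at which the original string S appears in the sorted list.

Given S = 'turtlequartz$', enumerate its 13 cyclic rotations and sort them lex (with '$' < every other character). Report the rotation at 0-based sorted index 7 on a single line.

Answer: tlequartz$tur

Derivation:
All 13 rotations (rotation i = S[i:]+S[:i]):
  rot[0] = turtlequartz$
  rot[1] = urtlequartz$t
  rot[2] = rtlequartz$tu
  rot[3] = tlequartz$tur
  rot[4] = lequartz$turt
  rot[5] = equartz$turtl
  rot[6] = quartz$turtle
  rot[7] = uartz$turtleq
  rot[8] = artz$turtlequ
  rot[9] = rtz$turtlequa
  rot[10] = tz$turtlequar
  rot[11] = z$turtlequart
  rot[12] = $turtlequartz
Sorted (with $ < everything):
  sorted[0] = $turtlequartz
  sorted[1] = artz$turtlequ
  sorted[2] = equartz$turtl
  sorted[3] = lequartz$turt
  sorted[4] = quartz$turtle
  sorted[5] = rtlequartz$tu
  sorted[6] = rtz$turtlequa
  sorted[7] = tlequartz$tur
  sorted[8] = turtlequartz$
  sorted[9] = tz$turtlequar
  sorted[10] = uartz$turtleq
  sorted[11] = urtlequartz$t
  sorted[12] = z$turtlequart
sorted[7] = tlequartz$tur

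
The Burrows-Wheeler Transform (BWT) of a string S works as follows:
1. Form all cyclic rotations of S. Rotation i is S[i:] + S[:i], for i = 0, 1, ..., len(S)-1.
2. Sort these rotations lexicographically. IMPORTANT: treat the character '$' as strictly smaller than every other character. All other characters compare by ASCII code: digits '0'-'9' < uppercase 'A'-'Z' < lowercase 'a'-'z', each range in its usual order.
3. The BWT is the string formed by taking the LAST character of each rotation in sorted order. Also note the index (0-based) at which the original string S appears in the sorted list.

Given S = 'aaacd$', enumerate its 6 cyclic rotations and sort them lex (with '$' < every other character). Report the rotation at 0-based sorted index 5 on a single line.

Answer: d$aaac

Derivation:
All 6 rotations (rotation i = S[i:]+S[:i]):
  rot[0] = aaacd$
  rot[1] = aacd$a
  rot[2] = acd$aa
  rot[3] = cd$aaa
  rot[4] = d$aaac
  rot[5] = $aaacd
Sorted (with $ < everything):
  sorted[0] = $aaacd
  sorted[1] = aaacd$
  sorted[2] = aacd$a
  sorted[3] = acd$aa
  sorted[4] = cd$aaa
  sorted[5] = d$aaac
sorted[5] = d$aaac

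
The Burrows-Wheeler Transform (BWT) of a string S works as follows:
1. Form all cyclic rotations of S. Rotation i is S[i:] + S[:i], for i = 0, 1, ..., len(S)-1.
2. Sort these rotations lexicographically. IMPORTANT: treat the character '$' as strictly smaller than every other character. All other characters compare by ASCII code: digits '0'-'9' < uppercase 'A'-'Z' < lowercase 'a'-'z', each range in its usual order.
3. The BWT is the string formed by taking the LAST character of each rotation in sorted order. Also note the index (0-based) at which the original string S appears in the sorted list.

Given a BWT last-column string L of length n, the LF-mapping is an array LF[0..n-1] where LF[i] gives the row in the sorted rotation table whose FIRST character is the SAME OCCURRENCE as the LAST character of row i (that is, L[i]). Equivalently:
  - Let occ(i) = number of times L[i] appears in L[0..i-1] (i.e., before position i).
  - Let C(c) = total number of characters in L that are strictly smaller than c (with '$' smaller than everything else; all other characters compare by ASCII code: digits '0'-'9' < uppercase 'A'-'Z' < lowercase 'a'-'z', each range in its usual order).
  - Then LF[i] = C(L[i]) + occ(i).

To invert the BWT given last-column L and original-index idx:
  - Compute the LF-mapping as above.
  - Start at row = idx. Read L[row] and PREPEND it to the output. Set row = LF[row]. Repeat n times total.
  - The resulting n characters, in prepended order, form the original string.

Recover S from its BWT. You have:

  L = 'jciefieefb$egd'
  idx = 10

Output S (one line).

LF mapping: 13 2 11 4 8 12 5 6 9 1 0 7 10 3
Walk LF starting at row 10, prepending L[row]:
  step 1: row=10, L[10]='$', prepend. Next row=LF[10]=0
  step 2: row=0, L[0]='j', prepend. Next row=LF[0]=13
  step 3: row=13, L[13]='d', prepend. Next row=LF[13]=3
  step 4: row=3, L[3]='e', prepend. Next row=LF[3]=4
  step 5: row=4, L[4]='f', prepend. Next row=LF[4]=8
  step 6: row=8, L[8]='f', prepend. Next row=LF[8]=9
  step 7: row=9, L[9]='b', prepend. Next row=LF[9]=1
  step 8: row=1, L[1]='c', prepend. Next row=LF[1]=2
  step 9: row=2, L[2]='i', prepend. Next row=LF[2]=11
  step 10: row=11, L[11]='e', prepend. Next row=LF[11]=7
  step 11: row=7, L[7]='e', prepend. Next row=LF[7]=6
  step 12: row=6, L[6]='e', prepend. Next row=LF[6]=5
  step 13: row=5, L[5]='i', prepend. Next row=LF[5]=12
  step 14: row=12, L[12]='g', prepend. Next row=LF[12]=10
Reversed output: gieeeicbffedj$

Answer: gieeeicbffedj$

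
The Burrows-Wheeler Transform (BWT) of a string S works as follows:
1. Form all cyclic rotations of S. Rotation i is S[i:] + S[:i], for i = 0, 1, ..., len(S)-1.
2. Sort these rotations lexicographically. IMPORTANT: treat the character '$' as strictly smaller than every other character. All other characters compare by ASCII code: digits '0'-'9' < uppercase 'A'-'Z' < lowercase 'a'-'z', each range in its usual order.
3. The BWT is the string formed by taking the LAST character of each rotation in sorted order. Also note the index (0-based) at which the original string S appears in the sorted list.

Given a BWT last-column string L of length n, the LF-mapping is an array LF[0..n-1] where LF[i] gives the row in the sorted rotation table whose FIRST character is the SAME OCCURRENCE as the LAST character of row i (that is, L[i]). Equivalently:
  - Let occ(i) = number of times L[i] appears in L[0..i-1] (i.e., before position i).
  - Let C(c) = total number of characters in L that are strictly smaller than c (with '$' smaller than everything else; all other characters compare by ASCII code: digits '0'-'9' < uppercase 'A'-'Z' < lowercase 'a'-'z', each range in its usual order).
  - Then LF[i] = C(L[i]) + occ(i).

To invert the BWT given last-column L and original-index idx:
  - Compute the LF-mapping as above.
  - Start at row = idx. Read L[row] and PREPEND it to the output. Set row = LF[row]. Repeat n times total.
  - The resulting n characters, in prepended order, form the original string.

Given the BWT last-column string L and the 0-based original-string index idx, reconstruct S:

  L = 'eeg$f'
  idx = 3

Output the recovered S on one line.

Answer: fgee$

Derivation:
LF mapping: 1 2 4 0 3
Walk LF starting at row 3, prepending L[row]:
  step 1: row=3, L[3]='$', prepend. Next row=LF[3]=0
  step 2: row=0, L[0]='e', prepend. Next row=LF[0]=1
  step 3: row=1, L[1]='e', prepend. Next row=LF[1]=2
  step 4: row=2, L[2]='g', prepend. Next row=LF[2]=4
  step 5: row=4, L[4]='f', prepend. Next row=LF[4]=3
Reversed output: fgee$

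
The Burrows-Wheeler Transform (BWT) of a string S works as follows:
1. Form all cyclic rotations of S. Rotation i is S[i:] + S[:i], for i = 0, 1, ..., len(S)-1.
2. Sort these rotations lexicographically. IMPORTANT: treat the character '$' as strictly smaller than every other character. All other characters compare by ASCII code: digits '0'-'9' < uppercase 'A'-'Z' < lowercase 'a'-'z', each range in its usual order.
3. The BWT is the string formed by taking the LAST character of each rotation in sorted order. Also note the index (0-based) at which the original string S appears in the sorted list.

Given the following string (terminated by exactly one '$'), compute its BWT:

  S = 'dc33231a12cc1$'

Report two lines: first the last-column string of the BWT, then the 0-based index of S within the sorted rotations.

All 14 rotations (rotation i = S[i:]+S[:i]):
  rot[0] = dc33231a12cc1$
  rot[1] = c33231a12cc1$d
  rot[2] = 33231a12cc1$dc
  rot[3] = 3231a12cc1$dc3
  rot[4] = 231a12cc1$dc33
  rot[5] = 31a12cc1$dc332
  rot[6] = 1a12cc1$dc3323
  rot[7] = a12cc1$dc33231
  rot[8] = 12cc1$dc33231a
  rot[9] = 2cc1$dc33231a1
  rot[10] = cc1$dc33231a12
  rot[11] = c1$dc33231a12c
  rot[12] = 1$dc33231a12cc
  rot[13] = $dc33231a12cc1
Sorted (with $ < everything):
  sorted[0] = $dc33231a12cc1  (last char: '1')
  sorted[1] = 1$dc33231a12cc  (last char: 'c')
  sorted[2] = 12cc1$dc33231a  (last char: 'a')
  sorted[3] = 1a12cc1$dc3323  (last char: '3')
  sorted[4] = 231a12cc1$dc33  (last char: '3')
  sorted[5] = 2cc1$dc33231a1  (last char: '1')
  sorted[6] = 31a12cc1$dc332  (last char: '2')
  sorted[7] = 3231a12cc1$dc3  (last char: '3')
  sorted[8] = 33231a12cc1$dc  (last char: 'c')
  sorted[9] = a12cc1$dc33231  (last char: '1')
  sorted[10] = c1$dc33231a12c  (last char: 'c')
  sorted[11] = c33231a12cc1$d  (last char: 'd')
  sorted[12] = cc1$dc33231a12  (last char: '2')
  sorted[13] = dc33231a12cc1$  (last char: '$')
Last column: 1ca33123c1cd2$
Original string S is at sorted index 13

Answer: 1ca33123c1cd2$
13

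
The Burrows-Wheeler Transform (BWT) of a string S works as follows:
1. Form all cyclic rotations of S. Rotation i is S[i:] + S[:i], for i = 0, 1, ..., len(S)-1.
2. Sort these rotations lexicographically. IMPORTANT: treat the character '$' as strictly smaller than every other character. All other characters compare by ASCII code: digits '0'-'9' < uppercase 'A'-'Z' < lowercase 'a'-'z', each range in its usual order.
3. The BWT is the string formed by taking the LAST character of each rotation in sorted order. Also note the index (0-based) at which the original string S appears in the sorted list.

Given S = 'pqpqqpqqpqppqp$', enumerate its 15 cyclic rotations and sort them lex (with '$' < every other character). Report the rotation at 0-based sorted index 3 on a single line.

Answer: pqp$pqpqqpqqpqp

Derivation:
All 15 rotations (rotation i = S[i:]+S[:i]):
  rot[0] = pqpqqpqqpqppqp$
  rot[1] = qpqqpqqpqppqp$p
  rot[2] = pqqpqqpqppqp$pq
  rot[3] = qqpqqpqppqp$pqp
  rot[4] = qpqqpqppqp$pqpq
  rot[5] = pqqpqppqp$pqpqq
  rot[6] = qqpqppqp$pqpqqp
  rot[7] = qpqppqp$pqpqqpq
  rot[8] = pqppqp$pqpqqpqq
  rot[9] = qppqp$pqpqqpqqp
  rot[10] = ppqp$pqpqqpqqpq
  rot[11] = pqp$pqpqqpqqpqp
  rot[12] = qp$pqpqqpqqpqpp
  rot[13] = p$pqpqqpqqpqppq
  rot[14] = $pqpqqpqqpqppqp
Sorted (with $ < everything):
  sorted[0] = $pqpqqpqqpqppqp
  sorted[1] = p$pqpqqpqqpqppq
  sorted[2] = ppqp$pqpqqpqqpq
  sorted[3] = pqp$pqpqqpqqpqp
  sorted[4] = pqppqp$pqpqqpqq
  sorted[5] = pqpqqpqqpqppqp$
  sorted[6] = pqqpqppqp$pqpqq
  sorted[7] = pqqpqqpqppqp$pq
  sorted[8] = qp$pqpqqpqqpqpp
  sorted[9] = qppqp$pqpqqpqqp
  sorted[10] = qpqppqp$pqpqqpq
  sorted[11] = qpqqpqppqp$pqpq
  sorted[12] = qpqqpqqpqppqp$p
  sorted[13] = qqpqppqp$pqpqqp
  sorted[14] = qqpqqpqppqp$pqp
sorted[3] = pqp$pqpqqpqqpqp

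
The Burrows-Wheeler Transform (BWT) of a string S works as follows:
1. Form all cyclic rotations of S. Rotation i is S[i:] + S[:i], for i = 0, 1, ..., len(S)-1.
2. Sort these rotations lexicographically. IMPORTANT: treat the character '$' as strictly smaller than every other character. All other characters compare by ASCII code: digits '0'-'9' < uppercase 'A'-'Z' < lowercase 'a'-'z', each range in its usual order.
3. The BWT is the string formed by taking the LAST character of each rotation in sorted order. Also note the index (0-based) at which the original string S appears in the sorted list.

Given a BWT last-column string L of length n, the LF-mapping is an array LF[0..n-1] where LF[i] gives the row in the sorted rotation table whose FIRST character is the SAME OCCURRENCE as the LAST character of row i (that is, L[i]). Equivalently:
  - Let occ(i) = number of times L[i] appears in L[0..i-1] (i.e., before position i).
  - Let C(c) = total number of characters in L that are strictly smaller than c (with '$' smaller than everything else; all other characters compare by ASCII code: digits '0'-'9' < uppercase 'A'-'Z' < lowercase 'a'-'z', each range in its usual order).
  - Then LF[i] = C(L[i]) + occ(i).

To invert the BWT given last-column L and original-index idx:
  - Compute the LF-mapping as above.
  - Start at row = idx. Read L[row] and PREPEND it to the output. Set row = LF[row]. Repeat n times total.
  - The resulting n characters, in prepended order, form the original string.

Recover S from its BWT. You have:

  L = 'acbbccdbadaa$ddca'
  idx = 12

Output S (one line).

LF mapping: 1 9 6 7 10 11 13 8 2 14 3 4 0 15 16 12 5
Walk LF starting at row 12, prepending L[row]:
  step 1: row=12, L[12]='$', prepend. Next row=LF[12]=0
  step 2: row=0, L[0]='a', prepend. Next row=LF[0]=1
  step 3: row=1, L[1]='c', prepend. Next row=LF[1]=9
  step 4: row=9, L[9]='d', prepend. Next row=LF[9]=14
  step 5: row=14, L[14]='d', prepend. Next row=LF[14]=16
  step 6: row=16, L[16]='a', prepend. Next row=LF[16]=5
  step 7: row=5, L[5]='c', prepend. Next row=LF[5]=11
  step 8: row=11, L[11]='a', prepend. Next row=LF[11]=4
  step 9: row=4, L[4]='c', prepend. Next row=LF[4]=10
  step 10: row=10, L[10]='a', prepend. Next row=LF[10]=3
  step 11: row=3, L[3]='b', prepend. Next row=LF[3]=7
  step 12: row=7, L[7]='b', prepend. Next row=LF[7]=8
  step 13: row=8, L[8]='a', prepend. Next row=LF[8]=2
  step 14: row=2, L[2]='b', prepend. Next row=LF[2]=6
  step 15: row=6, L[6]='d', prepend. Next row=LF[6]=13
  step 16: row=13, L[13]='d', prepend. Next row=LF[13]=15
  step 17: row=15, L[15]='c', prepend. Next row=LF[15]=12
Reversed output: cddbabbacacaddca$

Answer: cddbabbacacaddca$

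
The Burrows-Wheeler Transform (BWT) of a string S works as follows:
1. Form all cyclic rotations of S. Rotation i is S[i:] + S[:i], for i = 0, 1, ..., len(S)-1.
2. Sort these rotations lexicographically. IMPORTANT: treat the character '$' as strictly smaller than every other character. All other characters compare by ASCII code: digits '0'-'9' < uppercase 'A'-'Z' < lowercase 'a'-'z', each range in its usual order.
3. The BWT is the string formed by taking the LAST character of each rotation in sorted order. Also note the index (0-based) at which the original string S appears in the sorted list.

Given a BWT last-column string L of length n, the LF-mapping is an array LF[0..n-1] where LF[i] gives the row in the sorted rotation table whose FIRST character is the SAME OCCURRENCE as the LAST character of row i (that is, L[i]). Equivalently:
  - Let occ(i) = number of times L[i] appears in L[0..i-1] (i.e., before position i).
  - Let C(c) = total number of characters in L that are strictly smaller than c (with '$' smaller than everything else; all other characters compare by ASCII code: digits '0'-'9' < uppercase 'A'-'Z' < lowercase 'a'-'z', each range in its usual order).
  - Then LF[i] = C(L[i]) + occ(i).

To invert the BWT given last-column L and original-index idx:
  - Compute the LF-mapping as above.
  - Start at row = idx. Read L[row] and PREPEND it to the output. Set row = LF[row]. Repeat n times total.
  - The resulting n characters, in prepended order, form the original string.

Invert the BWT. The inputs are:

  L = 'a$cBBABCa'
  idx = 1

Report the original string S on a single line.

Answer: ACacBBBa$

Derivation:
LF mapping: 6 0 8 2 3 1 4 5 7
Walk LF starting at row 1, prepending L[row]:
  step 1: row=1, L[1]='$', prepend. Next row=LF[1]=0
  step 2: row=0, L[0]='a', prepend. Next row=LF[0]=6
  step 3: row=6, L[6]='B', prepend. Next row=LF[6]=4
  step 4: row=4, L[4]='B', prepend. Next row=LF[4]=3
  step 5: row=3, L[3]='B', prepend. Next row=LF[3]=2
  step 6: row=2, L[2]='c', prepend. Next row=LF[2]=8
  step 7: row=8, L[8]='a', prepend. Next row=LF[8]=7
  step 8: row=7, L[7]='C', prepend. Next row=LF[7]=5
  step 9: row=5, L[5]='A', prepend. Next row=LF[5]=1
Reversed output: ACacBBBa$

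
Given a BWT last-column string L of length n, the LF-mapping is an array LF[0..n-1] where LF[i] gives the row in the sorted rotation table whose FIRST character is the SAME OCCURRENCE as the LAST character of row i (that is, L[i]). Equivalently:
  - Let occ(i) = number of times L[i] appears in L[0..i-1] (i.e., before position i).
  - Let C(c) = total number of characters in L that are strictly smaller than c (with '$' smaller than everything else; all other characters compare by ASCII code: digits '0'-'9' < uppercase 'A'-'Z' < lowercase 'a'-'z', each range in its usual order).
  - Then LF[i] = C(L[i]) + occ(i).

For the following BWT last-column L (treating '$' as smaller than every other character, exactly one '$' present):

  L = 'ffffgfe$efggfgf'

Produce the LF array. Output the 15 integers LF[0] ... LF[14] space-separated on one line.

Answer: 3 4 5 6 11 7 1 0 2 8 12 13 9 14 10

Derivation:
Char counts: '$':1, 'e':2, 'f':8, 'g':4
C (first-col start): C('$')=0, C('e')=1, C('f')=3, C('g')=11
L[0]='f': occ=0, LF[0]=C('f')+0=3+0=3
L[1]='f': occ=1, LF[1]=C('f')+1=3+1=4
L[2]='f': occ=2, LF[2]=C('f')+2=3+2=5
L[3]='f': occ=3, LF[3]=C('f')+3=3+3=6
L[4]='g': occ=0, LF[4]=C('g')+0=11+0=11
L[5]='f': occ=4, LF[5]=C('f')+4=3+4=7
L[6]='e': occ=0, LF[6]=C('e')+0=1+0=1
L[7]='$': occ=0, LF[7]=C('$')+0=0+0=0
L[8]='e': occ=1, LF[8]=C('e')+1=1+1=2
L[9]='f': occ=5, LF[9]=C('f')+5=3+5=8
L[10]='g': occ=1, LF[10]=C('g')+1=11+1=12
L[11]='g': occ=2, LF[11]=C('g')+2=11+2=13
L[12]='f': occ=6, LF[12]=C('f')+6=3+6=9
L[13]='g': occ=3, LF[13]=C('g')+3=11+3=14
L[14]='f': occ=7, LF[14]=C('f')+7=3+7=10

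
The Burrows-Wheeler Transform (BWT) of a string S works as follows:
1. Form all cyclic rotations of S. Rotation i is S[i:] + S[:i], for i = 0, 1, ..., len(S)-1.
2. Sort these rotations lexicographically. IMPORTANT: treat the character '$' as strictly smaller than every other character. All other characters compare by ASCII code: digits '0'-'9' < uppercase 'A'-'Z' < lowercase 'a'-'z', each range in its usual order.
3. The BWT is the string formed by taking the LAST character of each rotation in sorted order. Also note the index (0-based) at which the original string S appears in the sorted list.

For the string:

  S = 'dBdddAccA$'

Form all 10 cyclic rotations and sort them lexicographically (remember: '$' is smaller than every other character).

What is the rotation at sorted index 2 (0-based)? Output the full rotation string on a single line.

All 10 rotations (rotation i = S[i:]+S[:i]):
  rot[0] = dBdddAccA$
  rot[1] = BdddAccA$d
  rot[2] = dddAccA$dB
  rot[3] = ddAccA$dBd
  rot[4] = dAccA$dBdd
  rot[5] = AccA$dBddd
  rot[6] = ccA$dBdddA
  rot[7] = cA$dBdddAc
  rot[8] = A$dBdddAcc
  rot[9] = $dBdddAccA
Sorted (with $ < everything):
  sorted[0] = $dBdddAccA
  sorted[1] = A$dBdddAcc
  sorted[2] = AccA$dBddd
  sorted[3] = BdddAccA$d
  sorted[4] = cA$dBdddAc
  sorted[5] = ccA$dBdddA
  sorted[6] = dAccA$dBdd
  sorted[7] = dBdddAccA$
  sorted[8] = ddAccA$dBd
  sorted[9] = dddAccA$dB
sorted[2] = AccA$dBddd

Answer: AccA$dBddd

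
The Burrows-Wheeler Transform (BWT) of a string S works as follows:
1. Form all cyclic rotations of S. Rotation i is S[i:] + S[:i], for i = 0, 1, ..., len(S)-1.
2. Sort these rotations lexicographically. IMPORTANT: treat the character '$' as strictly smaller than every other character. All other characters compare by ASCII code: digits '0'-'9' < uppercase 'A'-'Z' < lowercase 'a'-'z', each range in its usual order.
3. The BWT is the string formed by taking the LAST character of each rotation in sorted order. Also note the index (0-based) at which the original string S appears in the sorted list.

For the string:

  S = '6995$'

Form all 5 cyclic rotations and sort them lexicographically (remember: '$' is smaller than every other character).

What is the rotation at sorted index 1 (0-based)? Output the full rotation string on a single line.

Answer: 5$699

Derivation:
All 5 rotations (rotation i = S[i:]+S[:i]):
  rot[0] = 6995$
  rot[1] = 995$6
  rot[2] = 95$69
  rot[3] = 5$699
  rot[4] = $6995
Sorted (with $ < everything):
  sorted[0] = $6995
  sorted[1] = 5$699
  sorted[2] = 6995$
  sorted[3] = 95$69
  sorted[4] = 995$6
sorted[1] = 5$699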